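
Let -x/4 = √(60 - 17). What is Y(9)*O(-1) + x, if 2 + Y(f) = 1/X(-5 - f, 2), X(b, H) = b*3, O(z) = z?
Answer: 85/42 - 4*√43 ≈ -24.206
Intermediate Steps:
X(b, H) = 3*b
x = -4*√43 (x = -4*√(60 - 17) = -4*√43 ≈ -26.230)
Y(f) = -2 + 1/(-15 - 3*f) (Y(f) = -2 + 1/(3*(-5 - f)) = -2 + 1/(-15 - 3*f))
Y(9)*O(-1) + x = ((-31 - 6*9)/(3*(5 + 9)))*(-1) - 4*√43 = ((⅓)*(-31 - 54)/14)*(-1) - 4*√43 = ((⅓)*(1/14)*(-85))*(-1) - 4*√43 = -85/42*(-1) - 4*√43 = 85/42 - 4*√43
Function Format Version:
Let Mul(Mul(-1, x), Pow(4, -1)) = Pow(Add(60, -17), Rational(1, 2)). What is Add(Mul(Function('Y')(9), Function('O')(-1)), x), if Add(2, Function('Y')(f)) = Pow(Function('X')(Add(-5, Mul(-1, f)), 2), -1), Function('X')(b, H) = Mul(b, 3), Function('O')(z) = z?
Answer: Add(Rational(85, 42), Mul(-4, Pow(43, Rational(1, 2)))) ≈ -24.206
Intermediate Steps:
Function('X')(b, H) = Mul(3, b)
x = Mul(-4, Pow(43, Rational(1, 2))) (x = Mul(-4, Pow(Add(60, -17), Rational(1, 2))) = Mul(-4, Pow(43, Rational(1, 2))) ≈ -26.230)
Function('Y')(f) = Add(-2, Pow(Add(-15, Mul(-3, f)), -1)) (Function('Y')(f) = Add(-2, Pow(Mul(3, Add(-5, Mul(-1, f))), -1)) = Add(-2, Pow(Add(-15, Mul(-3, f)), -1)))
Add(Mul(Function('Y')(9), Function('O')(-1)), x) = Add(Mul(Mul(Rational(1, 3), Pow(Add(5, 9), -1), Add(-31, Mul(-6, 9))), -1), Mul(-4, Pow(43, Rational(1, 2)))) = Add(Mul(Mul(Rational(1, 3), Pow(14, -1), Add(-31, -54)), -1), Mul(-4, Pow(43, Rational(1, 2)))) = Add(Mul(Mul(Rational(1, 3), Rational(1, 14), -85), -1), Mul(-4, Pow(43, Rational(1, 2)))) = Add(Mul(Rational(-85, 42), -1), Mul(-4, Pow(43, Rational(1, 2)))) = Add(Rational(85, 42), Mul(-4, Pow(43, Rational(1, 2))))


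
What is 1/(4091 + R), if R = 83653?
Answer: 1/87744 ≈ 1.1397e-5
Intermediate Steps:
1/(4091 + R) = 1/(4091 + 83653) = 1/87744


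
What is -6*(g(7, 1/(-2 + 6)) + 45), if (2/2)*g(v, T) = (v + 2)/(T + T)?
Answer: -378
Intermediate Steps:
g(v, T) = (2 + v)/(2*T) (g(v, T) = (v + 2)/(T + T) = (2 + v)/((2*T)) = (2 + v)*(1/(2*T)) = (2 + v)/(2*T))
-6*(g(7, 1/(-2 + 6)) + 45) = -6*((2 + 7)/(2*(1/(-2 + 6))) + 45) = -6*((½)*9/1/4 + 45) = -6*((½)*9/(¼) + 45) = -6*((½)*4*9 + 45) = -6*(18 + 45) = -6*63 = -378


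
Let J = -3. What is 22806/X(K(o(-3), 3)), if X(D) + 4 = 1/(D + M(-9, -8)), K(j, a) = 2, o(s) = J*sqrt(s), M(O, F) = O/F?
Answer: -285075/46 ≈ -6197.3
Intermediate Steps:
o(s) = -3*sqrt(s)
X(D) = -4 + 1/(9/8 + D) (X(D) = -4 + 1/(D - 9/(-8)) = -4 + 1/(D - 9*(-1/8)) = -4 + 1/(D + 9/8) = -4 + 1/(9/8 + D))
22806/X(K(o(-3), 3)) = 22806/((4*(-7 - 8*2)/(9 + 8*2))) = 22806/((4*(-7 - 16)/(9 + 16))) = 22806/((4*(-23)/25)) = 22806/((4*(1/25)*(-23))) = 22806/(-92/25) = 22806*(-25/92) = -285075/46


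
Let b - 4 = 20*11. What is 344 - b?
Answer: 120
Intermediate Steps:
b = 224 (b = 4 + 20*11 = 4 + 220 = 224)
344 - b = 344 - 1*224 = 344 - 224 = 120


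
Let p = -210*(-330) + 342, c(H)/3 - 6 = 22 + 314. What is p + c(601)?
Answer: 70668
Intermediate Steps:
c(H) = 1026 (c(H) = 18 + 3*(22 + 314) = 18 + 3*336 = 18 + 1008 = 1026)
p = 69642 (p = 69300 + 342 = 69642)
p + c(601) = 69642 + 1026 = 70668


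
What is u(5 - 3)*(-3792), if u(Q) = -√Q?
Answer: 3792*√2 ≈ 5362.7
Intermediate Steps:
u(5 - 3)*(-3792) = -√(5 - 3)*(-3792) = -√2*(-3792) = 3792*√2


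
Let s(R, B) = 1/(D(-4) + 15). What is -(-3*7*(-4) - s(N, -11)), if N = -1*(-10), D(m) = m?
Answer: -923/11 ≈ -83.909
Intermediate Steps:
N = 10
s(R, B) = 1/11 (s(R, B) = 1/(-4 + 15) = 1/11)
-(-3*7*(-4) - s(N, -11)) = -(-3*7*(-4) - 1*1/11) = -(-21*(-4) - 1/11) = -(84 - 1/11) = -1*923/11 = -923/11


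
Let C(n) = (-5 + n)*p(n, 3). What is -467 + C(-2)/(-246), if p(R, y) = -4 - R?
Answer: -57448/123 ≈ -467.06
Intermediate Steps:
C(n) = (-5 + n)*(-4 - n)
-467 + C(-2)/(-246) = -467 + (20 - 2 - 1*(-2)**2)/(-246) = -467 - (20 - 2 - 1*4)/246 = -467 - (20 - 2 - 4)/246 = -467 - 1/246*14 = -467 - 7/123 = -57448/123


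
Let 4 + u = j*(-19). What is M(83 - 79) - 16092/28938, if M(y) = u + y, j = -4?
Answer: 363866/4823 ≈ 75.444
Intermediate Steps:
u = 72 (u = -4 - 4*(-19) = -4 + 76 = 72)
M(y) = 72 + y
M(83 - 79) - 16092/28938 = (72 + (83 - 79)) - 16092/28938 = (72 + 4) - 16092/28938 = 76 - 1*2682/4823 = 76 - 2682/4823 = 363866/4823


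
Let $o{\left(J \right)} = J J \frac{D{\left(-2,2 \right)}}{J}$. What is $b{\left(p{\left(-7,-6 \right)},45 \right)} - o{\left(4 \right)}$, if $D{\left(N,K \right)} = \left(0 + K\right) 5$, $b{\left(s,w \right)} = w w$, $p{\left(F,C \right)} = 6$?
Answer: $1985$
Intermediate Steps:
$b{\left(s,w \right)} = w^{2}$
$D{\left(N,K \right)} = 5 K$ ($D{\left(N,K \right)} = K 5 = 5 K$)
$o{\left(J \right)} = 10 J$ ($o{\left(J \right)} = J J \frac{5 \cdot 2}{J} = J^{2} \frac{10}{J} = 10 J$)
$b{\left(p{\left(-7,-6 \right)},45 \right)} - o{\left(4 \right)} = 45^{2} - 10 \cdot 4 = 2025 - 40 = 1985$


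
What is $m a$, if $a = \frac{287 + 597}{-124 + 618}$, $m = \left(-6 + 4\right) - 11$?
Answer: $- \frac{442}{19} \approx -23.263$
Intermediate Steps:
$m = -13$ ($m = -2 - 11 = -13$)
$a = \frac{34}{19}$ ($a = \frac{884}{494} = 884 \cdot \frac{1}{494} = \frac{34}{19} \approx 1.7895$)
$m a = \left(-13\right) \frac{34}{19} = - \frac{442}{19}$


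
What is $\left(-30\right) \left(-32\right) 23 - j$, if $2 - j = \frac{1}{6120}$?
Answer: $\frac{135117361}{6120} \approx 22078.0$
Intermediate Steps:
$j = \frac{12239}{6120}$ ($j = 2 - \frac{1}{6120} = \frac{12239}{6120} \approx 1.9998$)
$\left(-30\right) \left(-32\right) 23 - j = \left(-30\right) \left(-32\right) 23 - \frac{12239}{6120} = 960 \cdot 23 - \frac{12239}{6120} = 22080 - \frac{12239}{6120} = \frac{135117361}{6120}$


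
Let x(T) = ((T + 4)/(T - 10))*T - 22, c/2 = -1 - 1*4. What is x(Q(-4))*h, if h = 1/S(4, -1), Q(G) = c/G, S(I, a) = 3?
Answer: -145/18 ≈ -8.0556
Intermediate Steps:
c = -10 (c = 2*(-1 - 1*4) = 2*(-1 - 4) = 2*(-5) = -10)
Q(G) = -10/G
x(T) = -22 + T*(4 + T)/(-10 + T) (x(T) = ((4 + T)/(-10 + T))*T - 22 = T*(4 + T)/(-10 + T) - 22 = -22 + T*(4 + T)/(-10 + T))
h = 1/3 ≈ 0.33333
x(Q(-4))*h = ((220 + (-10/(-4))**2 - (-180)/(-4))/(-10 - 10/(-4)))*(1/3) = ((220 + (-10*(-1/4))**2 - (-180)*(-1)/4)/(-10 - 10*(-1/4)))*(1/3) = ((220 + (5/2)**2 - 18*5/2)/(-10 + 5/2))*(1/3) = ((220 + 25/4 - 45)/(-15/2))*(1/3) = -2/15*725/4*(1/3) = -145/6*1/3 = -145/18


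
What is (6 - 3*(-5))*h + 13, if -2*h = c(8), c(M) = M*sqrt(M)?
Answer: 13 - 168*sqrt(2) ≈ -224.59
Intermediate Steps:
c(M) = M**(3/2)
h = -8*sqrt(2) ≈ -11.314
(6 - 3*(-5))*h + 13 = (6 - 3*(-5))*(-8*sqrt(2)) + 13 = (6 + 15)*(-8*sqrt(2)) + 13 = 21*(-8*sqrt(2)) + 13 = -168*sqrt(2) + 13 = 13 - 168*sqrt(2)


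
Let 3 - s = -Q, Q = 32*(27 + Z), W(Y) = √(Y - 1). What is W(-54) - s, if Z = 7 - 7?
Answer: -867 + I*√55 ≈ -867.0 + 7.4162*I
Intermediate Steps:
Z = 0
W(Y) = √(-1 + Y)
Q = 864 (Q = 32*(27 + 0) = 32*27 = 864)
s = 867 (s = 3 - (-1)*864 = 3 - 1*(-864) = 3 + 864 = 867)
W(-54) - s = √(-1 - 54) - 1*867 = √(-55) - 867 = I*√55 - 867 = -867 + I*√55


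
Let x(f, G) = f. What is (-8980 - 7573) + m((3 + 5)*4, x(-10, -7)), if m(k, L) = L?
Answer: -16563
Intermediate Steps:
(-8980 - 7573) + m((3 + 5)*4, x(-10, -7)) = (-8980 - 7573) - 10 = -16553 - 10 = -16563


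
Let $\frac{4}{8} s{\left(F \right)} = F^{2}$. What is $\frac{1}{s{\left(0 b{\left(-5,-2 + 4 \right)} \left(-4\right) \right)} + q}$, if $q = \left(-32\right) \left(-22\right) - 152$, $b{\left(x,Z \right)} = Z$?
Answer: $\frac{1}{552} \approx 0.0018116$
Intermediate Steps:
$q = 552$ ($q = 704 - 152 = 552$)
$s{\left(F \right)} = 2 F^{2}$
$\frac{1}{s{\left(0 b{\left(-5,-2 + 4 \right)} \left(-4\right) \right)} + q} = \frac{1}{2 \left(0 \left(-2 + 4\right) \left(-4\right)\right)^{2} + 552} = \frac{1}{2 \left(0 \cdot 2 \left(-4\right)\right)^{2} + 552} = \frac{1}{2 \left(0 \left(-4\right)\right)^{2} + 552} = \frac{1}{2 \cdot 0^{2} + 552} = \frac{1}{2 \cdot 0 + 552} = \frac{1}{0 + 552} = \frac{1}{552}$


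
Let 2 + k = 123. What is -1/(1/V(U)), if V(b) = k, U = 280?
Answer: -121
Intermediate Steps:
k = 121 (k = -2 + 123 = 121)
V(b) = 121
-1/(1/V(U)) = -1/(1/121) = -1/1/121 = -1*121 = -121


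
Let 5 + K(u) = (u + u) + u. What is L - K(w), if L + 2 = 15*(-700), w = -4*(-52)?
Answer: -11121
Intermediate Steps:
w = 208
L = -10502 (L = -2 + 15*(-700) = -2 - 10500 = -10502)
K(u) = -5 + 3*u (K(u) = -5 + ((u + u) + u) = -5 + (2*u + u) = -5 + 3*u)
L - K(w) = -10502 - (-5 + 3*208) = -10502 - (-5 + 624) = -10502 - 1*619 = -10502 - 619 = -11121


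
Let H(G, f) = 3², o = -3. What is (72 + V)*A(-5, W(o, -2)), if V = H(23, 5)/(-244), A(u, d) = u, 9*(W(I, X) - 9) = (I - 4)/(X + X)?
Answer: -87795/244 ≈ -359.82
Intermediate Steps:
H(G, f) = 9
W(I, X) = 9 + (-4 + I)/(18*X) (W(I, X) = 9 + ((I - 4)/(X + X))/9 = 9 + ((-4 + I)/((2*X)))/9 = 9 + ((-4 + I)*(1/(2*X)))/9 = 9 + ((-4 + I)/(2*X))/9 = 9 + (-4 + I)/(18*X))
V = -9/244 (V = 9/(-244) = 9*(-1/244) = -9/244 ≈ -0.036885)
(72 + V)*A(-5, W(o, -2)) = (72 - 9/244)*(-5) = (17559/244)*(-5) = -87795/244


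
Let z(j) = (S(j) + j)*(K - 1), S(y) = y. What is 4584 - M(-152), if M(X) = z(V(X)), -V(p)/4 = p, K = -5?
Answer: 11880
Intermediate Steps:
V(p) = -4*p
z(j) = -12*j (z(j) = (j + j)*(-5 - 1) = (2*j)*(-6) = -12*j)
M(X) = 48*X (M(X) = -(-48)*X = 48*X)
4584 - M(-152) = 4584 - 48*(-152) = 4584 - 1*(-7296) = 4584 + 7296 = 11880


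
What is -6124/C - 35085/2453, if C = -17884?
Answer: -153109492/10967363 ≈ -13.960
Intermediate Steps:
-6124/C - 35085/2453 = -6124/(-17884) - 35085/2453 = -6124*(-1/17884) - 35085*1/2453 = 1531/4471 - 35085/2453 = -153109492/10967363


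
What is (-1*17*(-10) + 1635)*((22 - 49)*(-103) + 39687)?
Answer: 76654740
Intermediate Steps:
(-1*17*(-10) + 1635)*((22 - 49)*(-103) + 39687) = (-17*(-10) + 1635)*(-27*(-103) + 39687) = (170 + 1635)*(2781 + 39687) = 1805*42468 = 76654740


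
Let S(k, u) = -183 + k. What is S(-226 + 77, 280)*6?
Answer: -1992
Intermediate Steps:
S(-226 + 77, 280)*6 = (-183 + (-226 + 77))*6 = (-183 - 149)*6 = -332*6 = -1992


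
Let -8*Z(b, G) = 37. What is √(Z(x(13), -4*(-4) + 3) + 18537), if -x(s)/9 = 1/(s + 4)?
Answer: √296518/4 ≈ 136.13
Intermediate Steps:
x(s) = -9/(4 + s) (x(s) = -9/(s + 4) = -9/(4 + s))
Z(b, G) = -37/8 (Z(b, G) = -⅛*37 = -37/8)
√(Z(x(13), -4*(-4) + 3) + 18537) = √(-37/8 + 18537) = √(148259/8) = √296518/4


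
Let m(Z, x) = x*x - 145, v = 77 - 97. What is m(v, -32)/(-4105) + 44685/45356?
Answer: 143564001/186186380 ≈ 0.77108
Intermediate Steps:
v = -20
m(Z, x) = -145 + x² (m(Z, x) = x² - 145 = -145 + x²)
m(v, -32)/(-4105) + 44685/45356 = (-145 + (-32)²)/(-4105) + 44685/45356 = (-145 + 1024)*(-1/4105) + 44685*(1/45356) = 879*(-1/4105) + 44685/45356 = -879/4105 + 44685/45356 = 143564001/186186380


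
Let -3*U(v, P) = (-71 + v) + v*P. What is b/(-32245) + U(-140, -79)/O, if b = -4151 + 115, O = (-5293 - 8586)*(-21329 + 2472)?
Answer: 3168511170719/25317126570705 ≈ 0.12515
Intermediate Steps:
U(v, P) = 71/3 - v/3 - P*v/3 (U(v, P) = -((-71 + v) + v*P)/3 = -((-71 + v) + P*v)/3 = -(-71 + v + P*v)/3 = 71/3 - v/3 - P*v/3)
O = 261716303 (O = -13879*(-18857) = 261716303)
b = -4036
b/(-32245) + U(-140, -79)/O = -4036/(-32245) + (71/3 - 1/3*(-140) - 1/3*(-79)*(-140))/261716303 = -4036*(-1/32245) + (71/3 + 140/3 - 11060/3)*(1/261716303) = 4036/32245 - 10849/3*1/261716303 = 4036/32245 - 10849/785148909 = 3168511170719/25317126570705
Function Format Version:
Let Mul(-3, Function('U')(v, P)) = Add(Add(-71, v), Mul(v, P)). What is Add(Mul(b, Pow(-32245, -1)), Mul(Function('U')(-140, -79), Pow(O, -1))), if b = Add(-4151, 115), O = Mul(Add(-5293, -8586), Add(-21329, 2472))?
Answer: Rational(3168511170719, 25317126570705) ≈ 0.12515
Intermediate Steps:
Function('U')(v, P) = Add(Rational(71, 3), Mul(Rational(-1, 3), v), Mul(Rational(-1, 3), P, v)) (Function('U')(v, P) = Mul(Rational(-1, 3), Add(Add(-71, v), Mul(v, P))) = Mul(Rational(-1, 3), Add(Add(-71, v), Mul(P, v))) = Mul(Rational(-1, 3), Add(-71, v, Mul(P, v))) = Add(Rational(71, 3), Mul(Rational(-1, 3), v), Mul(Rational(-1, 3), P, v)))
O = 261716303 (O = Mul(-13879, -18857) = 261716303)
b = -4036
Add(Mul(b, Pow(-32245, -1)), Mul(Function('U')(-140, -79), Pow(O, -1))) = Add(Mul(-4036, Pow(-32245, -1)), Mul(Add(Rational(71, 3), Mul(Rational(-1, 3), -140), Mul(Rational(-1, 3), -79, -140)), Pow(261716303, -1))) = Add(Mul(-4036, Rational(-1, 32245)), Mul(Add(Rational(71, 3), Rational(140, 3), Rational(-11060, 3)), Rational(1, 261716303))) = Add(Rational(4036, 32245), Mul(Rational(-10849, 3), Rational(1, 261716303))) = Add(Rational(4036, 32245), Rational(-10849, 785148909)) = Rational(3168511170719, 25317126570705)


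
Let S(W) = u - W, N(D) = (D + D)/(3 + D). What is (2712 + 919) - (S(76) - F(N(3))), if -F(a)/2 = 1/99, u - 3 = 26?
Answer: 364120/99 ≈ 3678.0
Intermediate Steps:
u = 29 (u = 3 + 26 = 29)
N(D) = 2*D/(3 + D) (N(D) = (2*D)/(3 + D) = 2*D/(3 + D))
F(a) = -2/99
S(W) = 29 - W
(2712 + 919) - (S(76) - F(N(3))) = (2712 + 919) - ((29 - 1*76) - 1*(-2/99)) = 3631 - ((29 - 76) + 2/99) = 3631 - (-47 + 2/99) = 3631 - 1*(-4651/99) = 3631 + 4651/99 = 364120/99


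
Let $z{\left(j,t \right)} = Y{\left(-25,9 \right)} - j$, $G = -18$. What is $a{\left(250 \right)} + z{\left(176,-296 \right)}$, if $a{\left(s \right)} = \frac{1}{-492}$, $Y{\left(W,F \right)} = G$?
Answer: $- \frac{95449}{492} \approx -194.0$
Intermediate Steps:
$Y{\left(W,F \right)} = -18$
$a{\left(s \right)} = - \frac{1}{492}$
$z{\left(j,t \right)} = -18 - j$
$a{\left(250 \right)} + z{\left(176,-296 \right)} = - \frac{1}{492} - 194 = - \frac{95449}{492}$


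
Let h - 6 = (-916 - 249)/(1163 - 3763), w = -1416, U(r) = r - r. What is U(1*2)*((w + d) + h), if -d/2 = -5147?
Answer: 0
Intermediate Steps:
U(r) = 0
d = 10294 (d = -2*(-5147) = 10294)
h = 3353/520 (h = 6 + (-916 - 249)/(1163 - 3763) = 6 - 1165/(-2600) = 6 - 1165*(-1/2600) = 6 + 233/520 = 3353/520 ≈ 6.4481)
U(1*2)*((w + d) + h) = 0*((-1416 + 10294) + 3353/520) = 0*(8878 + 3353/520) = 0*(4619913/520) = 0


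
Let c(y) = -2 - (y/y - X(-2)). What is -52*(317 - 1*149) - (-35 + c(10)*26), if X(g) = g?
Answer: -8571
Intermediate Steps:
c(y) = -5 (c(y) = -2 - (y/y - 1*(-2)) = -2 - (1 + 2) = -2 - 1*3 = -2 - 3 = -5)
-52*(317 - 1*149) - (-35 + c(10)*26) = -52*(317 - 1*149) - (-35 - 5*26) = -52*(317 - 149) - (-35 - 130) = -52*168 - 1*(-165) = -8736 + 165 = -8571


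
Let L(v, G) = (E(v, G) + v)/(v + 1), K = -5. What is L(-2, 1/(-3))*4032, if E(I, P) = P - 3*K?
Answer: -51072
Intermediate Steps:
E(I, P) = 15 + P (E(I, P) = P - 3*(-5) = P + 15 = 15 + P)
L(v, G) = (15 + G + v)/(1 + v) (L(v, G) = ((15 + G) + v)/(v + 1) = (15 + G + v)/(1 + v))
L(-2, 1/(-3))*4032 = ((15 + 1/(-3) - 2)/(1 - 2))*4032 = ((15 - ⅓ - 2)/(-1))*4032 = -1*38/3*4032 = -38/3*4032 = -51072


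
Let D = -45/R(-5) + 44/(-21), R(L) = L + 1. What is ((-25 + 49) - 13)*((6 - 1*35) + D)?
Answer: -18337/84 ≈ -218.30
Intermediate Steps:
R(L) = 1 + L
D = 769/84 (D = -45/(1 - 5) + 44/(-21) = -45/(-4) + 44*(-1/21) = -45*(-1/4) - 44/21 = 45/4 - 44/21 = 769/84 ≈ 9.1548)
((-25 + 49) - 13)*((6 - 1*35) + D) = ((-25 + 49) - 13)*((6 - 1*35) + 769/84) = (24 - 13)*((6 - 35) + 769/84) = 11*(-29 + 769/84) = 11*(-1667/84) = -18337/84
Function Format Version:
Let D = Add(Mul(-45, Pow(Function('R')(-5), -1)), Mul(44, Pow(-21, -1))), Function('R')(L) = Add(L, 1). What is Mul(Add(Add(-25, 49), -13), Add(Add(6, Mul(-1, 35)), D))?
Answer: Rational(-18337, 84) ≈ -218.30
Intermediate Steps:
Function('R')(L) = Add(1, L)
D = Rational(769, 84) (D = Add(Mul(-45, Pow(Add(1, -5), -1)), Mul(44, Pow(-21, -1))) = Add(Mul(-45, Pow(-4, -1)), Mul(44, Rational(-1, 21))) = Add(Mul(-45, Rational(-1, 4)), Rational(-44, 21)) = Add(Rational(45, 4), Rational(-44, 21)) = Rational(769, 84) ≈ 9.1548)
Mul(Add(Add(-25, 49), -13), Add(Add(6, Mul(-1, 35)), D)) = Mul(Add(Add(-25, 49), -13), Add(Add(6, Mul(-1, 35)), Rational(769, 84))) = Mul(Add(24, -13), Add(Add(6, -35), Rational(769, 84))) = Mul(11, Add(-29, Rational(769, 84))) = Mul(11, Rational(-1667, 84)) = Rational(-18337, 84)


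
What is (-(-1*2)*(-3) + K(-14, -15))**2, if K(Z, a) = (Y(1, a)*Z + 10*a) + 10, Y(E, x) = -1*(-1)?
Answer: 25600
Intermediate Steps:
Y(E, x) = 1
K(Z, a) = 10 + Z + 10*a (K(Z, a) = (1*Z + 10*a) + 10 = (Z + 10*a) + 10 = 10 + Z + 10*a)
(-(-1*2)*(-3) + K(-14, -15))**2 = (-(-1*2)*(-3) + (10 - 14 + 10*(-15)))**2 = (-(-2)*(-3) + (10 - 14 - 150))**2 = (-1*6 - 154)**2 = (-6 - 154)**2 = (-160)**2 = 25600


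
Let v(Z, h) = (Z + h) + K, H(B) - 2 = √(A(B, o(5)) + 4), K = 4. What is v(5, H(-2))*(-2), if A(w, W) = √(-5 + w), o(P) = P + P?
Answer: -22 - 2*√(4 + I*√7) ≈ -26.194 - 1.2616*I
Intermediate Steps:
o(P) = 2*P
H(B) = 2 + √(4 + √(-5 + B)) (H(B) = 2 + √(√(-5 + B) + 4) = 2 + √(4 + √(-5 + B)))
v(Z, h) = 4 + Z + h (v(Z, h) = (Z + h) + 4 = 4 + Z + h)
v(5, H(-2))*(-2) = (4 + 5 + (2 + √(4 + √(-5 - 2))))*(-2) = (4 + 5 + (2 + √(4 + √(-7))))*(-2) = (4 + 5 + (2 + √(4 + I*√7)))*(-2) = (11 + √(4 + I*√7))*(-2) = -22 - 2*√(4 + I*√7)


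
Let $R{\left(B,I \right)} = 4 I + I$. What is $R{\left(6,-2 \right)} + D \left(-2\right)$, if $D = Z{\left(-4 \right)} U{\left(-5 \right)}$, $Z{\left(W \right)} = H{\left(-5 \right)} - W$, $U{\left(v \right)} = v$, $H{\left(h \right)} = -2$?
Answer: $10$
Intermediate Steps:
$R{\left(B,I \right)} = 5 I$
$Z{\left(W \right)} = -2 - W$
$D = -10$ ($D = \left(-2 - -4\right) \left(-5\right) = \left(-2 + 4\right) \left(-5\right) = 2 \left(-5\right) = -10$)
$R{\left(6,-2 \right)} + D \left(-2\right) = 5 \left(-2\right) - -20 = -10 + 20 = 10$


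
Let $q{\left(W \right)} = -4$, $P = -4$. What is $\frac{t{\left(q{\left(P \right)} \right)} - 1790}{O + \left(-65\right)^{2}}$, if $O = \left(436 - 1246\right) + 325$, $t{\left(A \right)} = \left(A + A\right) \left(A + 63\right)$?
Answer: $- \frac{1131}{1870} \approx -0.60481$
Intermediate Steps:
$t{\left(A \right)} = 2 A \left(63 + A\right)$
$O = -485$ ($O = -810 + 325 = -485$)
$\frac{t{\left(q{\left(P \right)} \right)} - 1790}{O + \left(-65\right)^{2}} = \frac{2 \left(-4\right) \left(63 - 4\right) - 1790}{-485 + \left(-65\right)^{2}} = \frac{2 \left(-4\right) 59 - 1790}{-485 + 4225} = \frac{-472 - 1790}{3740} = \left(-2262\right) \frac{1}{3740} = - \frac{1131}{1870}$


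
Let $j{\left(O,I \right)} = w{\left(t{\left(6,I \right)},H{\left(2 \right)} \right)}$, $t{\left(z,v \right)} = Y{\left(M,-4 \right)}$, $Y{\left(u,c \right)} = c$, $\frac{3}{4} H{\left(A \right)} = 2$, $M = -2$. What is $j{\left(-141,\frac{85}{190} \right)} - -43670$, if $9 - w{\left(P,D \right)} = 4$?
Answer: $43675$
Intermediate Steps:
$H{\left(A \right)} = \frac{8}{3}$ ($H{\left(A \right)} = \frac{4}{3} \cdot 2 = \frac{8}{3}$)
$t{\left(z,v \right)} = -4$
$w{\left(P,D \right)} = 5$ ($w{\left(P,D \right)} = 9 - 4 = 5$)
$j{\left(O,I \right)} = 5$
$j{\left(-141,\frac{85}{190} \right)} - -43670 = 5 - -43670 = 5 + 43670 = 43675$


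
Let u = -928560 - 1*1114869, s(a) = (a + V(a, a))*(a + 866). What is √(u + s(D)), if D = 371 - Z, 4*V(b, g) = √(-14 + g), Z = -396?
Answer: √(-3163672 + 1633*√753)/2 ≈ 883.01*I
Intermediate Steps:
V(b, g) = √(-14 + g)/4
D = 767 (D = 371 - 1*(-396) = 371 + 396 = 767)
s(a) = (866 + a)*(a + √(-14 + a)/4) (s(a) = (a + √(-14 + a)/4)*(a + 866) = (a + √(-14 + a)/4)*(866 + a) = (866 + a)*(a + √(-14 + a)/4))
u = -2043429 (u = -928560 - 1114869 = -2043429)
√(u + s(D)) = √(-2043429 + (767² + 866*767 + 433*√(-14 + 767)/2 + (¼)*767*√(-14 + 767))) = √(-2043429 + (588289 + 664222 + 433*√753/2 + (¼)*767*√753)) = √(-2043429 + (588289 + 664222 + 433*√753/2 + 767*√753/4)) = √(-2043429 + (1252511 + 1633*√753/4)) = √(-790918 + 1633*√753/4)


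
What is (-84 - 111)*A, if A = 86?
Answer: -16770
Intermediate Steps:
(-84 - 111)*A = (-84 - 111)*86 = -195*86 = -16770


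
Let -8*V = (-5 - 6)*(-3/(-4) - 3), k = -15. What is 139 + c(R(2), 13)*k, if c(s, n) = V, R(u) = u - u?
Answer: 5933/32 ≈ 185.41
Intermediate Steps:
R(u) = 0
V = -99/32 (V = -(-5 - 6)*(-3/(-4) - 3)/8 = -(-11)*(-3*(-¼) - 3)/8 = -(-11)*(¾ - 3)/8 = -(-11)*(-9)/(8*4) = -⅛*99/4 = -99/32 ≈ -3.0938)
c(s, n) = -99/32
139 + c(R(2), 13)*k = 139 - 99/32*(-15) = 139 + 1485/32 = 5933/32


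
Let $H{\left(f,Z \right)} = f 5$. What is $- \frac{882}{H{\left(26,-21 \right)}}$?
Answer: $- \frac{441}{65} \approx -6.7846$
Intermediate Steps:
$H{\left(f,Z \right)} = 5 f$
$- \frac{882}{H{\left(26,-21 \right)}} = - \frac{882}{5 \cdot 26} = - \frac{882}{130} = \left(-882\right) \frac{1}{130} = - \frac{441}{65}$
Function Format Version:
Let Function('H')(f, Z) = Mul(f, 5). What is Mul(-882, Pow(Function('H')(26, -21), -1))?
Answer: Rational(-441, 65) ≈ -6.7846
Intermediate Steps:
Function('H')(f, Z) = Mul(5, f)
Mul(-882, Pow(Function('H')(26, -21), -1)) = Mul(-882, Pow(Mul(5, 26), -1)) = Mul(-882, Pow(130, -1)) = Mul(-882, Rational(1, 130)) = Rational(-441, 65)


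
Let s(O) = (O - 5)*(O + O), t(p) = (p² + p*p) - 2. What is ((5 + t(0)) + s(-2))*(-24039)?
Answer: -745209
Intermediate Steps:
t(p) = -2 + 2*p² (t(p) = (p² + p²) - 2 = 2*p² - 2 = -2 + 2*p²)
s(O) = 2*O*(-5 + O) (s(O) = (-5 + O)*(2*O) = 2*O*(-5 + O))
((5 + t(0)) + s(-2))*(-24039) = ((5 + (-2 + 2*0²)) + 2*(-2)*(-5 - 2))*(-24039) = ((5 + (-2 + 2*0)) + 2*(-2)*(-7))*(-24039) = ((5 + (-2 + 0)) + 28)*(-24039) = ((5 - 2) + 28)*(-24039) = (3 + 28)*(-24039) = 31*(-24039) = -745209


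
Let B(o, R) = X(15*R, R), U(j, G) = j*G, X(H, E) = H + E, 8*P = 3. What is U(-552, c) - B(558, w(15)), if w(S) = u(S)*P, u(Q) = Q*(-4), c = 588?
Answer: -324216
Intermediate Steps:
P = 3/8 (P = (⅛)*3 = 3/8 ≈ 0.37500)
u(Q) = -4*Q
w(S) = -3*S/2 (w(S) = -4*S*(3/8) = -3*S/2)
X(H, E) = E + H
U(j, G) = G*j
B(o, R) = 16*R (B(o, R) = R + 15*R = 16*R)
U(-552, c) - B(558, w(15)) = 588*(-552) - 16*(-3/2*15) = -324576 - 16*(-45)/2 = -324576 - 1*(-360) = -324576 + 360 = -324216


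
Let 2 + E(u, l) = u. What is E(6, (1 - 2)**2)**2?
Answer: 16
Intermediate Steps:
E(u, l) = -2 + u
E(6, (1 - 2)**2)**2 = (-2 + 6)**2 = 4**2 = 16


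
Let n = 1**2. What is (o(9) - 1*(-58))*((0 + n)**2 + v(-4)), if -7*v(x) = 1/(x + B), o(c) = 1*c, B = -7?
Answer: 5226/77 ≈ 67.870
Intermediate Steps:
n = 1
o(c) = c
v(x) = -1/(7*(-7 + x)) (v(x) = -1/(7*(x - 7)) = -1/(7*(-7 + x)))
(o(9) - 1*(-58))*((0 + n)**2 + v(-4)) = (9 - 1*(-58))*((0 + 1)**2 - 1/(-49 + 7*(-4))) = (9 + 58)*(1**2 - 1/(-49 - 28)) = 67*(1 - 1/(-77)) = 67*(1 - 1*(-1/77)) = 67*(1 + 1/77) = 67*(78/77) = 5226/77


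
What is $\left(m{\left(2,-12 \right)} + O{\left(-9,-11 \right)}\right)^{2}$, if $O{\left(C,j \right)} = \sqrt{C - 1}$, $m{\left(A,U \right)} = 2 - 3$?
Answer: $\left(1 - i \sqrt{10}\right)^{2} \approx -9.0 - 6.3246 i$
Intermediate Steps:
$m{\left(A,U \right)} = -1$ ($m{\left(A,U \right)} = 2 - 3 = -1$)
$O{\left(C,j \right)} = \sqrt{-1 + C}$
$\left(m{\left(2,-12 \right)} + O{\left(-9,-11 \right)}\right)^{2} = \left(-1 + \sqrt{-1 - 9}\right)^{2} = \left(-1 + \sqrt{-10}\right)^{2} = \left(-1 + i \sqrt{10}\right)^{2}$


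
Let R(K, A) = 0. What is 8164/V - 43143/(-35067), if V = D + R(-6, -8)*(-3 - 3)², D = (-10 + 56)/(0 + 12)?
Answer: 572904739/268847 ≈ 2131.0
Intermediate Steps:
D = 23/6 (D = 46/12 = 46*(1/12) = 23/6 ≈ 3.8333)
V = 23/6 (V = 23/6 + 0*(-3 - 3)² = 23/6 + 0*(-6)² = 23/6 + 0*36 = 23/6 + 0 = 23/6 ≈ 3.8333)
8164/V - 43143/(-35067) = 8164/(23/6) - 43143/(-35067) = 8164*(6/23) - 43143*(-1/35067) = 48984/23 + 14381/11689 = 572904739/268847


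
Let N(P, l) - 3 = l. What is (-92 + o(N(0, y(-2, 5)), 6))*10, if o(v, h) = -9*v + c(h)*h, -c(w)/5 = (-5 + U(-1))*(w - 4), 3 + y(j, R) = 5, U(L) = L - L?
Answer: 1630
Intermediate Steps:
U(L) = 0
y(j, R) = 2 (y(j, R) = -3 + 5 = 2)
c(w) = -100 + 25*w (c(w) = -5*(-5 + 0)*(w - 4) = -(-25)*(-4 + w) = -5*(20 - 5*w) = -100 + 25*w)
N(P, l) = 3 + l
o(v, h) = -9*v + h*(-100 + 25*h) (o(v, h) = -9*v + (-100 + 25*h)*h = -9*v + h*(-100 + 25*h))
(-92 + o(N(0, y(-2, 5)), 6))*10 = (-92 + (-9*(3 + 2) + 25*6*(-4 + 6)))*10 = (-92 + (-9*5 + 25*6*2))*10 = (-92 + (-45 + 300))*10 = (-92 + 255)*10 = 163*10 = 1630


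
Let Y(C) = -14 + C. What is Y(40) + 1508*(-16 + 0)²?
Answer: 386074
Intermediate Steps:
Y(40) + 1508*(-16 + 0)² = (-14 + 40) + 1508*(-16 + 0)² = 26 + 1508*(-16)² = 26 + 1508*256 = 26 + 386048 = 386074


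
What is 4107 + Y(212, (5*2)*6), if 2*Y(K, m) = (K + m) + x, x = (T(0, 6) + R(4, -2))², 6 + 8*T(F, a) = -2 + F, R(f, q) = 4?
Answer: 8495/2 ≈ 4247.5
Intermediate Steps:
T(F, a) = -1 + F/8 (T(F, a) = -¾ + (-2 + F)/8 = -¾ + (-¼ + F/8) = -1 + F/8)
x = 9 (x = ((-1 + (⅛)*0) + 4)² = ((-1 + 0) + 4)² = (-1 + 4)² = 3² = 9)
Y(K, m) = 9/2 + K/2 + m/2 (Y(K, m) = ((K + m) + 9)/2 = (9 + K + m)/2 = 9/2 + K/2 + m/2)
4107 + Y(212, (5*2)*6) = 4107 + (9/2 + (½)*212 + ((5*2)*6)/2) = 4107 + (9/2 + 106 + (10*6)/2) = 4107 + (9/2 + 106 + (½)*60) = 4107 + (9/2 + 106 + 30) = 4107 + 281/2 = 8495/2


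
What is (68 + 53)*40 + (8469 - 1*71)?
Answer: 13238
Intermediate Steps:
(68 + 53)*40 + (8469 - 1*71) = 121*40 + (8469 - 71) = 4840 + 8398 = 13238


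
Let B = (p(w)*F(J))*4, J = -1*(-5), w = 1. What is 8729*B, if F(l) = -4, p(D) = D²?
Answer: -139664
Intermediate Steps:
J = 5
B = -16 (B = (1²*(-4))*4 = (1*(-4))*4 = -4*4 = -16)
8729*B = 8729*(-16) = -139664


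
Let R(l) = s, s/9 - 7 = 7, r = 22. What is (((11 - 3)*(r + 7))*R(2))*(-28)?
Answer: -818496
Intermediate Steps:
s = 126 (s = 63 + 9*7 = 63 + 63 = 126)
R(l) = 126
(((11 - 3)*(r + 7))*R(2))*(-28) = (((11 - 3)*(22 + 7))*126)*(-28) = ((8*29)*126)*(-28) = (232*126)*(-28) = 29232*(-28) = -818496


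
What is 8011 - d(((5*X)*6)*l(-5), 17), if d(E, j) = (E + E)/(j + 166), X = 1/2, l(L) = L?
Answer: 488721/61 ≈ 8011.8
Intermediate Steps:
X = ½ ≈ 0.50000
d(E, j) = 2*E/(166 + j) (d(E, j) = (2*E)/(166 + j) = 2*E/(166 + j))
8011 - d(((5*X)*6)*l(-5), 17) = 8011 - 2*((5*(½))*6)*(-5)/(166 + 17) = 8011 - 2*((5/2)*6)*(-5)/183 = 8011 - 2*15*(-5)/183 = 8011 - 2*(-75)/183 = 8011 - 1*(-50/61) = 8011 + 50/61 = 488721/61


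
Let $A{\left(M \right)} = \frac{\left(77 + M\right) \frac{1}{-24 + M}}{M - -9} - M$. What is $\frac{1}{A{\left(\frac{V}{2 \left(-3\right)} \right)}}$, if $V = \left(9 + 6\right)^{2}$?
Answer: $\frac{14022}{526141} \approx 0.026651$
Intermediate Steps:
$V = 225$ ($V = 15^{2} = 225$)
$A{\left(M \right)} = - M + \frac{77 + M}{\left(-24 + M\right) \left(9 + M\right)}$ ($A{\left(M \right)} = \frac{\frac{1}{-24 + M} \left(77 + M\right)}{M + 9} - M = \frac{\frac{1}{-24 + M} \left(77 + M\right)}{9 + M} - M = \frac{77 + M}{\left(-24 + M\right) \left(9 + M\right)} - M = - M + \frac{77 + M}{\left(-24 + M\right) \left(9 + M\right)}$)
$\frac{1}{A{\left(\frac{V}{2 \left(-3\right)} \right)}} = \frac{1}{\frac{1}{216 - \left(\frac{225}{2 \left(-3\right)}\right)^{2} + 15 \frac{225}{2 \left(-3\right)}} \left(-77 + \left(\frac{225}{2 \left(-3\right)}\right)^{3} - 217 \frac{225}{2 \left(-3\right)} - 15 \left(\frac{225}{2 \left(-3\right)}\right)^{2}\right)} = \frac{1}{\frac{1}{216 - \left(\frac{225}{-6}\right)^{2} + 15 \frac{225}{-6}} \left(-77 + \left(\frac{225}{-6}\right)^{3} - 217 \frac{225}{-6} - 15 \left(\frac{225}{-6}\right)^{2}\right)} = \frac{1}{\frac{1}{216 - \left(225 \left(- \frac{1}{6}\right)\right)^{2} + 15 \cdot 225 \left(- \frac{1}{6}\right)} \left(-77 + \left(225 \left(- \frac{1}{6}\right)\right)^{3} - 217 \cdot 225 \left(- \frac{1}{6}\right) - 15 \left(225 \left(- \frac{1}{6}\right)\right)^{2}\right)} = \frac{1}{\frac{1}{216 - \left(- \frac{75}{2}\right)^{2} + 15 \left(- \frac{75}{2}\right)} \left(-77 + \left(- \frac{75}{2}\right)^{3} - - \frac{16275}{2} - 15 \left(- \frac{75}{2}\right)^{2}\right)} = \frac{1}{\frac{1}{216 - \frac{5625}{4} - \frac{1125}{2}} \left(-77 - \frac{421875}{8} + \frac{16275}{2} - \frac{84375}{4}\right)} = \frac{1}{\frac{1}{- \frac{7011}{4}} \left(- \frac{526141}{8}\right)} = \frac{1}{\left(- \frac{4}{7011}\right) \left(- \frac{526141}{8}\right)} = \frac{1}{\frac{526141}{14022}} = \frac{14022}{526141}$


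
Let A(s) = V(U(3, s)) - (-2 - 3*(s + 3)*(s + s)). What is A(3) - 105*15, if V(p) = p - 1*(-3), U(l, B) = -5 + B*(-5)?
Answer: -1482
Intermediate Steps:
U(l, B) = -5 - 5*B
V(p) = 3 + p (V(p) = p + 3 = 3 + p)
A(s) = -5*s + 6*s*(3 + s) (A(s) = (3 + (-5 - 5*s)) - (-2 - 3*(s + 3)*(s + s)) = (-2 - 5*s) - (-2 - 3*(3 + s)*2*s) = (-2 - 5*s) - (-2 - 6*s*(3 + s)) = (-2 - 5*s) + (2 + 6*s*(3 + s)) = -5*s + 6*s*(3 + s))
A(3) - 105*15 = 3*(13 + 6*3) - 105*15 = 3*(13 + 18) - 1575 = 3*31 - 1575 = 93 - 1575 = -1482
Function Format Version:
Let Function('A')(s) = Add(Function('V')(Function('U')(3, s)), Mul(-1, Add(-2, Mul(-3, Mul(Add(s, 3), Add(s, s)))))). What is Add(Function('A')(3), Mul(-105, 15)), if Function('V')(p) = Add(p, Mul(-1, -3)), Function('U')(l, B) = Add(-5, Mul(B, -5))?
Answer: -1482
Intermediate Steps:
Function('U')(l, B) = Add(-5, Mul(-5, B))
Function('V')(p) = Add(3, p) (Function('V')(p) = Add(p, 3) = Add(3, p))
Function('A')(s) = Add(Mul(-5, s), Mul(6, s, Add(3, s))) (Function('A')(s) = Add(Add(3, Add(-5, Mul(-5, s))), Mul(-1, Add(-2, Mul(-3, Mul(Add(s, 3), Add(s, s)))))) = Add(Add(-2, Mul(-5, s)), Mul(-1, Add(-2, Mul(-3, Mul(Add(3, s), Mul(2, s)))))) = Add(Add(-2, Mul(-5, s)), Mul(-1, Add(-2, Mul(-3, Mul(2, s, Add(3, s)))))) = Add(Add(-2, Mul(-5, s)), Mul(-1, Add(-2, Mul(-6, s, Add(3, s))))) = Add(Add(-2, Mul(-5, s)), Add(2, Mul(6, s, Add(3, s)))) = Add(Mul(-5, s), Mul(6, s, Add(3, s))))
Add(Function('A')(3), Mul(-105, 15)) = Add(Mul(3, Add(13, Mul(6, 3))), Mul(-105, 15)) = Add(Mul(3, Add(13, 18)), -1575) = Add(Mul(3, 31), -1575) = Add(93, -1575) = -1482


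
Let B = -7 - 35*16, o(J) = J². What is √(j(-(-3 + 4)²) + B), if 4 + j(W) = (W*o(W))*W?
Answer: I*√570 ≈ 23.875*I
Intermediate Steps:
j(W) = -4 + W⁴ (j(W) = -4 + (W*W²)*W = -4 + W³*W = -4 + W⁴)
B = -567 (B = -7 - 560 = -567)
√(j(-(-3 + 4)²) + B) = √((-4 + (-(-3 + 4)²)⁴) - 567) = √((-4 + (-1*1²)⁴) - 567) = √((-4 + (-1*1)⁴) - 567) = √((-4 + (-1)⁴) - 567) = √((-4 + 1) - 567) = √(-3 - 567) = √(-570) = I*√570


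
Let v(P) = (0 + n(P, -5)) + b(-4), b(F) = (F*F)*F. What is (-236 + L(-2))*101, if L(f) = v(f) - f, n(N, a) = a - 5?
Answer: -31108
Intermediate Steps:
b(F) = F³ (b(F) = F²*F = F³)
n(N, a) = -5 + a
v(P) = -74 (v(P) = (0 + (-5 - 5)) + (-4)³ = (0 - 10) - 64 = -10 - 64 = -74)
L(f) = -74 - f
(-236 + L(-2))*101 = (-236 + (-74 - 1*(-2)))*101 = (-236 + (-74 + 2))*101 = (-236 - 72)*101 = -308*101 = -31108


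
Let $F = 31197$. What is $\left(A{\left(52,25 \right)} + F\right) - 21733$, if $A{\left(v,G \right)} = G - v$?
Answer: $9437$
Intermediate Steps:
$\left(A{\left(52,25 \right)} + F\right) - 21733 = \left(\left(25 - 52\right) + 31197\right) - 21733 = \left(-27 + 31197\right) - 21733 = 31170 - 21733 = 9437$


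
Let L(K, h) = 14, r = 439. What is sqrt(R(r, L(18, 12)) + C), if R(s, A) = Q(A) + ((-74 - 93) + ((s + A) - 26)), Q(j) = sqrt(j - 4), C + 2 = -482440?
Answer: sqrt(-482182 + sqrt(10)) ≈ 694.39*I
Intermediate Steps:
C = -482442 (C = -2 - 482440 = -482442)
Q(j) = sqrt(-4 + j)
R(s, A) = -193 + A + s + sqrt(-4 + A) (R(s, A) = sqrt(-4 + A) + ((-74 - 93) + ((s + A) - 26)) = sqrt(-4 + A) + (-167 + ((A + s) - 26)) = sqrt(-4 + A) + (-167 + (-26 + A + s)) = sqrt(-4 + A) + (-193 + A + s) = -193 + A + s + sqrt(-4 + A))
sqrt(R(r, L(18, 12)) + C) = sqrt((-193 + 14 + 439 + sqrt(-4 + 14)) - 482442) = sqrt((-193 + 14 + 439 + sqrt(10)) - 482442) = sqrt((260 + sqrt(10)) - 482442) = sqrt(-482182 + sqrt(10))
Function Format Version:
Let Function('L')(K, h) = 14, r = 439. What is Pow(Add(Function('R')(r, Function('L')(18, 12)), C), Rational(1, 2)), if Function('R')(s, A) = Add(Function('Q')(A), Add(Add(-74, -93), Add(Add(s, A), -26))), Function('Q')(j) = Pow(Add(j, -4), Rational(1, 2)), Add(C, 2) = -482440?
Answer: Pow(Add(-482182, Pow(10, Rational(1, 2))), Rational(1, 2)) ≈ Mul(694.39, I)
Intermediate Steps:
C = -482442 (C = Add(-2, -482440) = -482442)
Function('Q')(j) = Pow(Add(-4, j), Rational(1, 2))
Function('R')(s, A) = Add(-193, A, s, Pow(Add(-4, A), Rational(1, 2))) (Function('R')(s, A) = Add(Pow(Add(-4, A), Rational(1, 2)), Add(Add(-74, -93), Add(Add(s, A), -26))) = Add(Pow(Add(-4, A), Rational(1, 2)), Add(-167, Add(Add(A, s), -26))) = Add(Pow(Add(-4, A), Rational(1, 2)), Add(-167, Add(-26, A, s))) = Add(Pow(Add(-4, A), Rational(1, 2)), Add(-193, A, s)) = Add(-193, A, s, Pow(Add(-4, A), Rational(1, 2))))
Pow(Add(Function('R')(r, Function('L')(18, 12)), C), Rational(1, 2)) = Pow(Add(Add(-193, 14, 439, Pow(Add(-4, 14), Rational(1, 2))), -482442), Rational(1, 2)) = Pow(Add(Add(-193, 14, 439, Pow(10, Rational(1, 2))), -482442), Rational(1, 2)) = Pow(Add(Add(260, Pow(10, Rational(1, 2))), -482442), Rational(1, 2)) = Pow(Add(-482182, Pow(10, Rational(1, 2))), Rational(1, 2))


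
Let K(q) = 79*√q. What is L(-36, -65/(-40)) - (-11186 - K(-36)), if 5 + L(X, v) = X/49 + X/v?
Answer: 7107717/637 + 474*I ≈ 11158.0 + 474.0*I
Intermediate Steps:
L(X, v) = -5 + X/49 + X/v (L(X, v) = -5 + (X/49 + X/v) = -5 + X/49 + X/v)
L(-36, -65/(-40)) - (-11186 - K(-36)) = (-5 + (1/49)*(-36) - 36/((-65/(-40)))) - (-11186 - 79*√(-36)) = (-5 - 36/49 - 36/((-65*(-1/40)))) - (-11186 - 79*6*I) = (-5 - 36/49 - 36/13/8) - (-11186 - 474*I) = (-5 - 36/49 - 36*8/13) - (-11186 - 474*I) = (-5 - 36/49 - 288/13) + (11186 + 474*I) = -17765/637 + (11186 + 474*I) = 7107717/637 + 474*I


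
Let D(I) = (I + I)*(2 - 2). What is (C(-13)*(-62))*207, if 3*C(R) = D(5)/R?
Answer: 0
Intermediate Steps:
D(I) = 0 (D(I) = (2*I)*0 = 0)
C(R) = 0 (C(R) = (0/R)/3 = (1/3)*0 = 0)
(C(-13)*(-62))*207 = (0*(-62))*207 = 0*207 = 0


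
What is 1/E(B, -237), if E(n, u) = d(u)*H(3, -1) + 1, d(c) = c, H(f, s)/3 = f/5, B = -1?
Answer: -5/2128 ≈ -0.0023496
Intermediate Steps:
H(f, s) = 3*f/5 (H(f, s) = 3*(f/5) = 3*f/5)
E(n, u) = 1 + 9*u/5 (E(n, u) = u*((⅗)*3) + 1 = u*(9/5) + 1 = 9*u/5 + 1 = 1 + 9*u/5)
1/E(B, -237) = 1/(1 + (9/5)*(-237)) = 1/(1 - 2133/5) = 1/(-2128/5) = -5/2128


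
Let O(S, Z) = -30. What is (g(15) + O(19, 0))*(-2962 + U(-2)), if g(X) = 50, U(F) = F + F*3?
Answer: -59400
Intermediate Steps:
U(F) = 4*F (U(F) = F + 3*F = 4*F)
(g(15) + O(19, 0))*(-2962 + U(-2)) = (50 - 30)*(-2962 + 4*(-2)) = 20*(-2962 - 8) = 20*(-2970) = -59400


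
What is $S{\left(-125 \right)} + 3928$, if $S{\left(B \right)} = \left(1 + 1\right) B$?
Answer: $3678$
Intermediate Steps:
$S{\left(B \right)} = 2 B$
$S{\left(-125 \right)} + 3928 = 2 \left(-125\right) + 3928 = -250 + 3928 = 3678$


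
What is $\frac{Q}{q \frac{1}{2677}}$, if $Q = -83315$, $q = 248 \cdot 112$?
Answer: $- \frac{223034255}{27776} \approx -8029.8$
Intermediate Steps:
$q = 27776$
$\frac{Q}{q \frac{1}{2677}} = - \frac{83315}{27776 \cdot \frac{1}{2677}} = - \frac{83315}{\frac{27776}{2677}} = \left(-83315\right) \frac{2677}{27776} = - \frac{223034255}{27776}$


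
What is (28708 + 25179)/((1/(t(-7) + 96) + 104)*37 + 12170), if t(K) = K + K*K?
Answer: 7436406/2210521 ≈ 3.3641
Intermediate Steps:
t(K) = K + K²
(28708 + 25179)/((1/(t(-7) + 96) + 104)*37 + 12170) = (28708 + 25179)/((1/(-7*(1 - 7) + 96) + 104)*37 + 12170) = 53887/((1/(-7*(-6) + 96) + 104)*37 + 12170) = 53887/((1/(42 + 96) + 104)*37 + 12170) = 53887/((1/138 + 104)*37 + 12170) = 53887/((14353/138)*37 + 12170) = 53887/(531061/138 + 12170) = 53887/(2210521/138) = 53887*(138/2210521) = 7436406/2210521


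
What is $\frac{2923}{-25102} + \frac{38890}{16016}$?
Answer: $\frac{431077}{186472} \approx 2.3118$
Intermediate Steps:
$\frac{2923}{-25102} + \frac{38890}{16016} = 2923 \left(- \frac{1}{25102}\right) + 38890 \cdot \frac{1}{16016} = - \frac{2923}{25102} + \frac{19445}{8008} = \frac{431077}{186472}$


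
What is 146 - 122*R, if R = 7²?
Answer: -5832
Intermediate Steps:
R = 49
146 - 122*R = 146 - 122*49 = 146 - 5978 = -5832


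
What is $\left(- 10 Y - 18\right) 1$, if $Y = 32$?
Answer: $-338$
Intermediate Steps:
$\left(- 10 Y - 18\right) 1 = \left(\left(-10\right) 32 - 18\right) 1 = \left(-320 - 18\right) 1 = \left(-338\right) 1 = -338$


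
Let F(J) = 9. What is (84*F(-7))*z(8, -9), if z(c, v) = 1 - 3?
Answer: -1512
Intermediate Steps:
z(c, v) = -2
(84*F(-7))*z(8, -9) = (84*9)*(-2) = 756*(-2) = -1512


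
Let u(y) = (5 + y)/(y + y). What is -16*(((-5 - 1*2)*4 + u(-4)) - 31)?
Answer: 946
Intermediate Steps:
u(y) = (5 + y)/(2*y) (u(y) = (5 + y)/((2*y)) = (5 + y)*(1/(2*y)) = (5 + y)/(2*y))
-16*(((-5 - 1*2)*4 + u(-4)) - 31) = -16*(((-5 - 1*2)*4 + (½)*(5 - 4)/(-4)) - 31) = -16*(((-5 - 2)*4 + (½)*(-¼)*1) - 31) = -16*((-7*4 - ⅛) - 31) = -16*((-28 - ⅛) - 31) = -16*(-225/8 - 31) = -16*(-473/8) = 946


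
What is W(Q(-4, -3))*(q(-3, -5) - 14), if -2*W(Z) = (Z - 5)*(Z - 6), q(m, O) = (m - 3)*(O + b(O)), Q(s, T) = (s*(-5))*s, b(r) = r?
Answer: -168130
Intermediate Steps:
Q(s, T) = -5*s**2 (Q(s, T) = (-5*s)*s = -5*s**2)
q(m, O) = 2*O*(-3 + m) (q(m, O) = (m - 3)*(O + O) = (-3 + m)*(2*O) = 2*O*(-3 + m))
W(Z) = -(-6 + Z)*(-5 + Z)/2 (W(Z) = -(Z - 5)*(Z - 6)/2 = -(-5 + Z)*(-6 + Z)/2 = -(-6 + Z)*(-5 + Z)/2)
W(Q(-4, -3))*(q(-3, -5) - 14) = (-15 - (-5*(-4)**2)**2/2 + 11*(-5*(-4)**2)/2)*(2*(-5)*(-3 - 3) - 14) = (-15 - (-5*16)**2/2 + 11*(-5*16)/2)*(2*(-5)*(-6) - 14) = (-15 - 1/2*(-80)**2 + (11/2)*(-80))*(60 - 14) = (-15 - 1/2*6400 - 440)*46 = (-15 - 3200 - 440)*46 = -3655*46 = -168130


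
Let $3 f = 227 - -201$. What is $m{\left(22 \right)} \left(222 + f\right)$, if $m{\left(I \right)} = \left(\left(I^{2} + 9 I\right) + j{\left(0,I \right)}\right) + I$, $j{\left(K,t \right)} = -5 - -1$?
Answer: $\frac{765800}{3} \approx 2.5527 \cdot 10^{5}$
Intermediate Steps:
$j{\left(K,t \right)} = -4$ ($j{\left(K,t \right)} = -5 + 1 = -4$)
$f = \frac{428}{3}$ ($f = \frac{227 - -201}{3} = \frac{227 + 201}{3} = \frac{1}{3} \cdot 428 = \frac{428}{3} \approx 142.67$)
$m{\left(I \right)} = -4 + I^{2} + 10 I$ ($m{\left(I \right)} = \left(\left(I^{2} + 9 I\right) - 4\right) + I = \left(-4 + I^{2} + 9 I\right) + I = -4 + I^{2} + 10 I$)
$m{\left(22 \right)} \left(222 + f\right) = \left(-4 + 22^{2} + 10 \cdot 22\right) \left(222 + \frac{428}{3}\right) = \left(-4 + 484 + 220\right) \frac{1094}{3} = 700 \cdot \frac{1094}{3} = \frac{765800}{3}$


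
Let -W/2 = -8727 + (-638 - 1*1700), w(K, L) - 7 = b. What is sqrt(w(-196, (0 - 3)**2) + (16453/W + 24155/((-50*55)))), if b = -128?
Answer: I*sqrt(1911670858317)/121715 ≈ 11.36*I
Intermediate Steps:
w(K, L) = -121 (w(K, L) = 7 - 128 = -121)
W = 22130 (W = -2*(-8727 + (-638 - 1*1700)) = -2*(-8727 + (-638 - 1700)) = -2*(-8727 - 2338) = -2*(-11065) = 22130)
sqrt(w(-196, (0 - 3)**2) + (16453/W + 24155/((-50*55)))) = sqrt(-121 + (16453/22130 + 24155/((-50*55)))) = sqrt(-121 + (16453*(1/22130) + 24155/(-2750))) = sqrt(-121 + (16453/22130 + 24155*(-1/2750))) = sqrt(-121 + (16453/22130 - 4831/550)) = sqrt(-121 - 4893044/608575) = sqrt(-78530619/608575) = I*sqrt(1911670858317)/121715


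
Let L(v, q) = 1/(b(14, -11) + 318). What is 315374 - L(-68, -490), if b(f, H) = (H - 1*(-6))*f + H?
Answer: 74743637/237 ≈ 3.1537e+5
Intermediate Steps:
b(f, H) = H + f*(6 + H) (b(f, H) = (H + 6)*f + H = (6 + H)*f + H = f*(6 + H) + H = H + f*(6 + H))
L(v, q) = 1/237 (L(v, q) = 1/((-11 + 6*14 - 11*14) + 318) = 1/((-11 + 84 - 154) + 318) = 1/(-81 + 318) = 1/237)
315374 - L(-68, -490) = 315374 - 1*1/237 = 315374 - 1/237 = 74743637/237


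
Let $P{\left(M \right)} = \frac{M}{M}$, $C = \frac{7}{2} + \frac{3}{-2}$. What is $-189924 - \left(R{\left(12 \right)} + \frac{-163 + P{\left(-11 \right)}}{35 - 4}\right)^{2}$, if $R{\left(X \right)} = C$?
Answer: $- \frac{182526964}{961} \approx -1.8993 \cdot 10^{5}$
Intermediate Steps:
$C = 2$ ($C = 7 \cdot \frac{1}{2} + 3 \left(- \frac{1}{2}\right) = \frac{7}{2} - \frac{3}{2} = 2$)
$R{\left(X \right)} = 2$
$P{\left(M \right)} = 1$
$-189924 - \left(R{\left(12 \right)} + \frac{-163 + P{\left(-11 \right)}}{35 - 4}\right)^{2} = -189924 - \left(2 + \frac{-163 + 1}{35 - 4}\right)^{2} = -189924 - \left(2 - \frac{162}{31}\right)^{2} = -189924 - \left(- \frac{100}{31}\right)^{2} = -189924 - \frac{10000}{961} = - \frac{182526964}{961}$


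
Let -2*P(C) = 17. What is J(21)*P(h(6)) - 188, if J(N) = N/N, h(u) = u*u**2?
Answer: -393/2 ≈ -196.50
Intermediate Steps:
h(u) = u**3
P(C) = -17/2 (P(C) = -1/2*17 = -17/2)
J(N) = 1
J(21)*P(h(6)) - 188 = 1*(-17/2) - 188 = -17/2 - 188 = -393/2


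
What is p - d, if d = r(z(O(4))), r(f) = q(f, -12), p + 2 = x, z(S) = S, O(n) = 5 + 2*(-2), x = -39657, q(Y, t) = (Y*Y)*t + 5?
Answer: -39652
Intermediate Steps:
q(Y, t) = 5 + t*Y² (q(Y, t) = Y²*t + 5 = t*Y² + 5 = 5 + t*Y²)
O(n) = 1 (O(n) = 5 - 4 = 1)
p = -39659 (p = -2 - 39657 = -39659)
r(f) = 5 - 12*f²
d = -7 (d = 5 - 12*1² = 5 - 12*1 = 5 - 12 = -7)
p - d = -39659 - 1*(-7) = -39659 + 7 = -39652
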